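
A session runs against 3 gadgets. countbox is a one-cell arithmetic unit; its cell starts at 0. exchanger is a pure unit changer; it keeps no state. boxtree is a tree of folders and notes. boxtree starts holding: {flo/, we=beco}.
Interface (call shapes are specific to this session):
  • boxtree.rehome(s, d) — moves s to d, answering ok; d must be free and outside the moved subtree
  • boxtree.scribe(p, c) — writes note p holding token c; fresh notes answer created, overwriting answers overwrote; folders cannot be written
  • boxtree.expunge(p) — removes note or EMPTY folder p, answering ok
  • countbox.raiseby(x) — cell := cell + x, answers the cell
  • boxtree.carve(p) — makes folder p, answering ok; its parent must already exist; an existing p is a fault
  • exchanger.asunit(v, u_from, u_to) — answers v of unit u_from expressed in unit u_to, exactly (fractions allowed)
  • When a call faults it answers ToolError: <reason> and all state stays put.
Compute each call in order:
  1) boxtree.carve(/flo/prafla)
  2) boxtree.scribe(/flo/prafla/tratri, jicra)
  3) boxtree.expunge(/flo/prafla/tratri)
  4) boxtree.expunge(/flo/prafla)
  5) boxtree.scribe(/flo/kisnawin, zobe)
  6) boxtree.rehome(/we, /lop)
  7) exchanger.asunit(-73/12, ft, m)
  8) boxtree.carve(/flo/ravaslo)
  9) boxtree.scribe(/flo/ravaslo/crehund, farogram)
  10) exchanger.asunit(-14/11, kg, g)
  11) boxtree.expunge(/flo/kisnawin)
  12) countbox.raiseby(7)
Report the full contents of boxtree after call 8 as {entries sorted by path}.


Act: boxtree.carve[p→/flo/prafla]
Obs: ok
Act: boxtree.scribe[p→/flo/prafla/tratri; c→jicra]
Obs: created
Act: boxtree.expunge[p→/flo/prafla/tratri]
Obs: ok
Act: boxtree.expunge[p→/flo/prafla]
Obs: ok
Act: boxtree.scribe[p→/flo/kisnawin; c→zobe]
Obs: created
Act: boxtree.rehome[s→/we; d→/lop]
Obs: ok
Act: exchanger.asunit[v→-73/12; u_from→ft; u_to→m]
Obs: -9271/5000
Act: boxtree.carve[p→/flo/ravaslo]
Obs: ok
Act: boxtree.scribe[p→/flo/ravaslo/crehund; c→farogram]
Obs: created
Act: exchanger.asunit[v→-14/11; u_from→kg; u_to→g]
Obs: -14000/11
Act: boxtree.expunge[p→/flo/kisnawin]
Obs: ok
Act: countbox.raiseby[x→7]
Obs: 7

Answer: {flo/, flo/kisnawin=zobe, flo/ravaslo/, lop=beco}


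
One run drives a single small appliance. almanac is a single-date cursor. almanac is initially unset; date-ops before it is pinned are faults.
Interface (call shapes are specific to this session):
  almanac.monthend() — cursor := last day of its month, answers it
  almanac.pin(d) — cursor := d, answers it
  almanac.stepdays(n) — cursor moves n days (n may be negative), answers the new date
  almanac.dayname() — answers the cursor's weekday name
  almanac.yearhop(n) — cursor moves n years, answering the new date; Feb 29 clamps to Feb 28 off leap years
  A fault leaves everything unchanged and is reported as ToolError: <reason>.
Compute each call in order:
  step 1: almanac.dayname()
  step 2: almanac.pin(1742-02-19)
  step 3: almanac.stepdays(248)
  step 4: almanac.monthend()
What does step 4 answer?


I use almanac.dayname(), and observe ToolError: no date set.
I run almanac.pin using d→1742-02-19, — result: 1742-02-19.
Using almanac.stepdays using n→248, and observe 1742-10-25.
I use almanac.monthend, which returns 1742-10-31.

Answer: 1742-10-31


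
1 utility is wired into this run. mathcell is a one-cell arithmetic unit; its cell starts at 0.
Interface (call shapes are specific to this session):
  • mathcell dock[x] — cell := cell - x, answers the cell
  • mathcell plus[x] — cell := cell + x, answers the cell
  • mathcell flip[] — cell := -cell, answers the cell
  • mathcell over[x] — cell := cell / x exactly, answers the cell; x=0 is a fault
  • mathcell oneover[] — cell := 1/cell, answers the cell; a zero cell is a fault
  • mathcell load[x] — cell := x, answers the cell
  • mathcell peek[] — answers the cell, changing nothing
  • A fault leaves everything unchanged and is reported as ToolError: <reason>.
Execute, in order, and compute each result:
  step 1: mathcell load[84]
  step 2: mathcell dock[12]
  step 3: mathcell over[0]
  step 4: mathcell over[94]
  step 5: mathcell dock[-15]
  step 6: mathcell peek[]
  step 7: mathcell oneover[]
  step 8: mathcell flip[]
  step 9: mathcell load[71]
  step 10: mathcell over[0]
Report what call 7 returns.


Answer: 47/741

Derivation:
I try mathcell load(x=84), yielding 84.
Next I call mathcell dock(x=12), yielding 72.
I try mathcell over(x=0), and see ToolError: division by zero.
I try mathcell over(x=94), which returns 36/47.
I run mathcell dock(x=-15), → 741/47.
I use mathcell peek(), which returns 741/47.
Now I run mathcell oneover(), → 47/741.
I use mathcell flip: -47/741.
Then mathcell load(x=71), — result: 71.
Calling mathcell over(x=0), yielding ToolError: division by zero.


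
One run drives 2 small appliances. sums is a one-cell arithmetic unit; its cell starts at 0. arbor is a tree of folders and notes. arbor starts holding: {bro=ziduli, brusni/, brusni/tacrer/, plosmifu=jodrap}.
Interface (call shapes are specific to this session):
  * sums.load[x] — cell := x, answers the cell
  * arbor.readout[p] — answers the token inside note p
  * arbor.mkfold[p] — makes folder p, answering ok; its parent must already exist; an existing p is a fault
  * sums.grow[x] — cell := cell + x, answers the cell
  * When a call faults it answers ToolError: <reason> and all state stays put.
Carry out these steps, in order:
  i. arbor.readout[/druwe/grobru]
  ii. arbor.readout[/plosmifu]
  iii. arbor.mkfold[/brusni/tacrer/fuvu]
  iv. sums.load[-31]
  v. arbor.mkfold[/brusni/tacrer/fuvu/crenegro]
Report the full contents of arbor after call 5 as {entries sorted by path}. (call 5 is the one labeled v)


→ arbor.readout(p='/druwe/grobru')
← ToolError: not found
→ arbor.readout(p='/plosmifu')
← jodrap
→ arbor.mkfold(p='/brusni/tacrer/fuvu')
← ok
→ sums.load(x='-31')
← -31
→ arbor.mkfold(p='/brusni/tacrer/fuvu/crenegro')
← ok

Answer: {bro=ziduli, brusni/, brusni/tacrer/, brusni/tacrer/fuvu/, brusni/tacrer/fuvu/crenegro/, plosmifu=jodrap}


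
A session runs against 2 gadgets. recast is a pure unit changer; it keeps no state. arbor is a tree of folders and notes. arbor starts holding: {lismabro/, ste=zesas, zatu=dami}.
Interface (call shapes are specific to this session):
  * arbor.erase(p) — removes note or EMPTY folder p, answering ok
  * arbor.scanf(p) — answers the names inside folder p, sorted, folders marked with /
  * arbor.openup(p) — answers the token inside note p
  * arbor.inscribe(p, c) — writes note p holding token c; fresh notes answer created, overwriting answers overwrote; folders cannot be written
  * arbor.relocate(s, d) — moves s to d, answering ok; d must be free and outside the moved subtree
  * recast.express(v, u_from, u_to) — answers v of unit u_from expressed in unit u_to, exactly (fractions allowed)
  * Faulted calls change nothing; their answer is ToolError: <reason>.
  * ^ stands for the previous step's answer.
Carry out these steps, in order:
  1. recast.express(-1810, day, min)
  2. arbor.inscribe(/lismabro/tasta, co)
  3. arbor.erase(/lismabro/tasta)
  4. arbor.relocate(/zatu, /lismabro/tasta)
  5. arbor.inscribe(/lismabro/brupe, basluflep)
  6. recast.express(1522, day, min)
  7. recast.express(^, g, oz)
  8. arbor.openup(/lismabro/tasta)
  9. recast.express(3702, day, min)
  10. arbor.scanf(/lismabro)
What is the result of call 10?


Answer: [brupe, tasta]

Derivation:
-> recast.express(v=-1810, u_from=day, u_to=min)
<- -2606400
-> arbor.inscribe(p=/lismabro/tasta, c=co)
<- created
-> arbor.erase(p=/lismabro/tasta)
<- ok
-> arbor.relocate(s=/zatu, d=/lismabro/tasta)
<- ok
-> arbor.inscribe(p=/lismabro/brupe, c=basluflep)
<- created
-> recast.express(v=1522, u_from=day, u_to=min)
<- 2191680
-> recast.express(v=^, u_from=g, u_to=oz)
<- 3506688000000/45359237
-> arbor.openup(p=/lismabro/tasta)
<- dami
-> recast.express(v=3702, u_from=day, u_to=min)
<- 5330880
-> arbor.scanf(p=/lismabro)
<- [brupe, tasta]


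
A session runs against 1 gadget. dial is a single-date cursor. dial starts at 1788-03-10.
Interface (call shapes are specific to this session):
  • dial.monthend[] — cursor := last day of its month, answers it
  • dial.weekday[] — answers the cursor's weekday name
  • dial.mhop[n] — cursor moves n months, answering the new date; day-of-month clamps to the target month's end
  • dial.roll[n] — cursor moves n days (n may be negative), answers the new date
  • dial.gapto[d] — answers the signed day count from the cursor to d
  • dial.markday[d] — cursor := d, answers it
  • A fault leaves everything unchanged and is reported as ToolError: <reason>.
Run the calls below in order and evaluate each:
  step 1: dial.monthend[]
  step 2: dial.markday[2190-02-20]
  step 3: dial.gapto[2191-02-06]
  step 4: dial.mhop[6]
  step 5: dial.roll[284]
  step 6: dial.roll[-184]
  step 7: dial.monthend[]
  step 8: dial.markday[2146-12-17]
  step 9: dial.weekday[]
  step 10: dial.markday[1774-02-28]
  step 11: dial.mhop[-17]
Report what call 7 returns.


Answer: 2190-11-30

Derivation:
I try monthend(): 1788-03-31.
Now I run markday passing d=2190-02-20, and see 2190-02-20.
I run gapto passing d=2191-02-06, → 351.
I run mhop passing n=6, and observe 2190-08-20.
Calling roll passing n=284, → 2191-05-31.
I use roll passing n=-184, which returns 2190-11-28.
Calling monthend(), which returns 2190-11-30.
I use markday passing d=2146-12-17, and observe 2146-12-17.
Now I run weekday, → Saturday.
Then markday passing d=1774-02-28, and observe 1774-02-28.
Using mhop passing n=-17, which returns 1772-09-28.


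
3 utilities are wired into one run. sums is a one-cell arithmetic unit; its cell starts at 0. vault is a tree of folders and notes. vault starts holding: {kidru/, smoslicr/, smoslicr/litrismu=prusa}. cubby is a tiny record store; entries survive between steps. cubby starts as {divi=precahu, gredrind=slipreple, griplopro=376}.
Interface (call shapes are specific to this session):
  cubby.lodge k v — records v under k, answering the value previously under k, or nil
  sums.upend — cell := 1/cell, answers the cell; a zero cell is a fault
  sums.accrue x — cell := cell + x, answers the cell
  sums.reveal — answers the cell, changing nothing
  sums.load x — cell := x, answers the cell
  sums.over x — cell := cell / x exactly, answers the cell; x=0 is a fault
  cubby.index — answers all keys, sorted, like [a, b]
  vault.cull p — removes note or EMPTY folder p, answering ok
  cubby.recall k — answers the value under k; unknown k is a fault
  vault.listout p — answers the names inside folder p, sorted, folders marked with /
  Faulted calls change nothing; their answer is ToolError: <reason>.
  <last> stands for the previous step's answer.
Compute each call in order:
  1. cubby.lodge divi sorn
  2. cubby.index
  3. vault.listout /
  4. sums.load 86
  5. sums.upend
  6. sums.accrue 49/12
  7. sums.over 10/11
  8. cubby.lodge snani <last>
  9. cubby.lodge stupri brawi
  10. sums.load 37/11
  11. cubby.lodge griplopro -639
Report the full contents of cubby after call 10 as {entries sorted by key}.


Answer: {divi=sorn, gredrind=slipreple, griplopro=376, snani=23243/5160, stupri=brawi}

Derivation:
// 1. cubby.lodge(k→divi, v→sorn) : precahu
// 2. cubby.index() : [divi, gredrind, griplopro]
// 3. vault.listout(p→/) : [kidru/, smoslicr/]
// 4. sums.load(x→86) : 86
// 5. sums.upend() : 1/86
// 6. sums.accrue(x→49/12) : 2113/516
// 7. sums.over(x→10/11) : 23243/5160
// 8. cubby.lodge(k→snani, v→<last>) : nil
// 9. cubby.lodge(k→stupri, v→brawi) : nil
// 10. sums.load(x→37/11) : 37/11
// 11. cubby.lodge(k→griplopro, v→-639) : 376


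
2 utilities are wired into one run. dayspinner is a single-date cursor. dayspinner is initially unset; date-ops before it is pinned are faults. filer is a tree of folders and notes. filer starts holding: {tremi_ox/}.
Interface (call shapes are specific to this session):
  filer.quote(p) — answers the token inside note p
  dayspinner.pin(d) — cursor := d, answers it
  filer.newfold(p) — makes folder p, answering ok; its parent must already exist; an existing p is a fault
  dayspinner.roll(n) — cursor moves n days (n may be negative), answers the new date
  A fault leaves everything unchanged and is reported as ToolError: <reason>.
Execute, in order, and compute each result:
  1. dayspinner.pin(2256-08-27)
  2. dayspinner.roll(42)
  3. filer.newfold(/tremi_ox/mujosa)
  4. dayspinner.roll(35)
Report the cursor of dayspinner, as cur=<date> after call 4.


$ dayspinner.pin d: 2256-08-27
:: 2256-08-27
$ dayspinner.roll n: 42
:: 2256-10-08
$ filer.newfold p: /tremi_ox/mujosa
:: ok
$ dayspinner.roll n: 35
:: 2256-11-12

Answer: cur=2256-11-12


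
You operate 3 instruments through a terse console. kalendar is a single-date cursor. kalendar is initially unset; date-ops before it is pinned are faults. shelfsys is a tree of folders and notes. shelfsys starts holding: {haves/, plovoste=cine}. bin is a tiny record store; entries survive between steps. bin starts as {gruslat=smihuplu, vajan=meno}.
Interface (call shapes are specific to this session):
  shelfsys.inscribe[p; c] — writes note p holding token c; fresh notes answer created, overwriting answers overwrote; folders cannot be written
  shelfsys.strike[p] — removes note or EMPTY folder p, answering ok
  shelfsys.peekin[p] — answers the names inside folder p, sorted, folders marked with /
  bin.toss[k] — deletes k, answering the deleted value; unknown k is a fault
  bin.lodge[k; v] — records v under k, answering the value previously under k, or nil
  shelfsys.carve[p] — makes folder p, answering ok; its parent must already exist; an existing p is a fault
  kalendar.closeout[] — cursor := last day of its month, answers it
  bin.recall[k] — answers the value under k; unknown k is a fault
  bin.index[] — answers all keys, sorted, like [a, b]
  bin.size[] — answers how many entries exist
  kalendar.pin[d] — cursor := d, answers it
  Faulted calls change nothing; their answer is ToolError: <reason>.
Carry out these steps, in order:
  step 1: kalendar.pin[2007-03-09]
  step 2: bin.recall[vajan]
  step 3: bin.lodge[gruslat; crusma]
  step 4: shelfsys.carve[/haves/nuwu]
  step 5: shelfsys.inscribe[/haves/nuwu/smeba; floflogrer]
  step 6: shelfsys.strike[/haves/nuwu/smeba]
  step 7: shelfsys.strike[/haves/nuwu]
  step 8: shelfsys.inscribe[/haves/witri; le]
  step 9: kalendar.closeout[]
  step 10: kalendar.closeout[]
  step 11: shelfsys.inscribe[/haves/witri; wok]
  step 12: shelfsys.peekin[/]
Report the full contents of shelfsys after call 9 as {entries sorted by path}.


% 1. kalendar.pin(2007-03-09) => 2007-03-09
% 2. bin.recall(vajan) => meno
% 3. bin.lodge(gruslat, crusma) => smihuplu
% 4. shelfsys.carve(/haves/nuwu) => ok
% 5. shelfsys.inscribe(/haves/nuwu/smeba, floflogrer) => created
% 6. shelfsys.strike(/haves/nuwu/smeba) => ok
% 7. shelfsys.strike(/haves/nuwu) => ok
% 8. shelfsys.inscribe(/haves/witri, le) => created
% 9. kalendar.closeout() => 2007-03-31
% 10. kalendar.closeout() => 2007-03-31
% 11. shelfsys.inscribe(/haves/witri, wok) => overwrote
% 12. shelfsys.peekin(/) => [haves/, plovoste]

Answer: {haves/, haves/witri=le, plovoste=cine}


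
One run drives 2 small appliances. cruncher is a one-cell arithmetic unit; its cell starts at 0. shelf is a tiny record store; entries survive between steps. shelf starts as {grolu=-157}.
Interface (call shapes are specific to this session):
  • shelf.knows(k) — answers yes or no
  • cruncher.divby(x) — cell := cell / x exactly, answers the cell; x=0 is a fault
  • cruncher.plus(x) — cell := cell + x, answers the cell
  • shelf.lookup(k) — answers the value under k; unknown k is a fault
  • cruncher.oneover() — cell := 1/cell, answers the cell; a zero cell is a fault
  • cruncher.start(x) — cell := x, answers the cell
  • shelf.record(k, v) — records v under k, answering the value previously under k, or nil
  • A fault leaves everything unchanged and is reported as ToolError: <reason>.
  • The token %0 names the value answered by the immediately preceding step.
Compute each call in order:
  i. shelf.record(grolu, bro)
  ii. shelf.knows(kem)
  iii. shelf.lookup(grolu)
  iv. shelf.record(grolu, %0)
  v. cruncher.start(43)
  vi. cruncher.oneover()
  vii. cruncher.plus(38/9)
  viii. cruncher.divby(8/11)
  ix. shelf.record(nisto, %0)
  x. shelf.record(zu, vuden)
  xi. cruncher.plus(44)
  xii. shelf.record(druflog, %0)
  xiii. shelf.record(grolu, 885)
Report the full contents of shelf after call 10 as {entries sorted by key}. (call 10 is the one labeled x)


>> shelf.record(k=grolu, v=bro)
<< -157
>> shelf.knows(k=kem)
<< no
>> shelf.lookup(k=grolu)
<< bro
>> shelf.record(k=grolu, v=%0)
<< bro
>> cruncher.start(x=43)
<< 43
>> cruncher.oneover()
<< 1/43
>> cruncher.plus(x=38/9)
<< 1643/387
>> cruncher.divby(x=8/11)
<< 18073/3096
>> shelf.record(k=nisto, v=%0)
<< nil
>> shelf.record(k=zu, v=vuden)
<< nil
>> cruncher.plus(x=44)
<< 154297/3096
>> shelf.record(k=druflog, v=%0)
<< nil
>> shelf.record(k=grolu, v=885)
<< bro

Answer: {grolu=bro, nisto=18073/3096, zu=vuden}


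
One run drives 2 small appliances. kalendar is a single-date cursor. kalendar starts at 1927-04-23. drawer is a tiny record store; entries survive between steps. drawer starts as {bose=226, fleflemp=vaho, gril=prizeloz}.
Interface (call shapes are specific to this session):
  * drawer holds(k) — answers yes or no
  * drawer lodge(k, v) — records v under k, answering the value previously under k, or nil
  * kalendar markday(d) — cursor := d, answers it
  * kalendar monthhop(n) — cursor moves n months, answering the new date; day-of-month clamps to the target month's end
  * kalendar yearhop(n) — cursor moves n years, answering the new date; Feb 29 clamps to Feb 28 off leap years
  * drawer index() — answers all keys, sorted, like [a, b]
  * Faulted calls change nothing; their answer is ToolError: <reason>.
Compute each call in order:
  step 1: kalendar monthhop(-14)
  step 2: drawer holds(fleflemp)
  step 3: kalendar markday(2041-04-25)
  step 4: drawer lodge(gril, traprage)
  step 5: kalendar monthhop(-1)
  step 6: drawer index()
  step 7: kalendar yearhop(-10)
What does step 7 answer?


Act: kalendar monthhop[n=-14]
Obs: 1926-02-23
Act: drawer holds[k=fleflemp]
Obs: yes
Act: kalendar markday[d=2041-04-25]
Obs: 2041-04-25
Act: drawer lodge[k=gril; v=traprage]
Obs: prizeloz
Act: kalendar monthhop[n=-1]
Obs: 2041-03-25
Act: drawer index[]
Obs: [bose, fleflemp, gril]
Act: kalendar yearhop[n=-10]
Obs: 2031-03-25

Answer: 2031-03-25


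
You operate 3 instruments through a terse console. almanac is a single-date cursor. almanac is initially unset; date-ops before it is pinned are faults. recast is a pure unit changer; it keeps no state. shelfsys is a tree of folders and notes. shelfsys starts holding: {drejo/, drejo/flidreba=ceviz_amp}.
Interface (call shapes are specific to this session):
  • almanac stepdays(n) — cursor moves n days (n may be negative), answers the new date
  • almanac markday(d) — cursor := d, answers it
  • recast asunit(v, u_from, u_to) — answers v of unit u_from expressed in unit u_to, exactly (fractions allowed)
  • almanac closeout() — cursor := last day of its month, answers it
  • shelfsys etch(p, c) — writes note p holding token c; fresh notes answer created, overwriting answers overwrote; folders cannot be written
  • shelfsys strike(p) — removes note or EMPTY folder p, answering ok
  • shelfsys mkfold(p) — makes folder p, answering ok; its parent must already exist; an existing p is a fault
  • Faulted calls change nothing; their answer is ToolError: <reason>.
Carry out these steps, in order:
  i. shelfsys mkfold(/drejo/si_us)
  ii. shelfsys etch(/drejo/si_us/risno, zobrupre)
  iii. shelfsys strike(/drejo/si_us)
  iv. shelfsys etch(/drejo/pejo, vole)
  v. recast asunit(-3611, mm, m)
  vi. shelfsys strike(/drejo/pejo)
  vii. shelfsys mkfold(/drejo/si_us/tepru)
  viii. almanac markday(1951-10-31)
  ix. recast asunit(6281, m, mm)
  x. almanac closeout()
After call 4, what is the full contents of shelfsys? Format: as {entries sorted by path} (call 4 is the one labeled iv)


-> shelfsys mkfold(/drejo/si_us)
<- ok
-> shelfsys etch(/drejo/si_us/risno, zobrupre)
<- created
-> shelfsys strike(/drejo/si_us)
<- ToolError: not empty
-> shelfsys etch(/drejo/pejo, vole)
<- created
-> recast asunit(-3611, mm, m)
<- -3611/1000
-> shelfsys strike(/drejo/pejo)
<- ok
-> shelfsys mkfold(/drejo/si_us/tepru)
<- ok
-> almanac markday(1951-10-31)
<- 1951-10-31
-> recast asunit(6281, m, mm)
<- 6281000
-> almanac closeout()
<- 1951-10-31

Answer: {drejo/, drejo/flidreba=ceviz_amp, drejo/pejo=vole, drejo/si_us/, drejo/si_us/risno=zobrupre}


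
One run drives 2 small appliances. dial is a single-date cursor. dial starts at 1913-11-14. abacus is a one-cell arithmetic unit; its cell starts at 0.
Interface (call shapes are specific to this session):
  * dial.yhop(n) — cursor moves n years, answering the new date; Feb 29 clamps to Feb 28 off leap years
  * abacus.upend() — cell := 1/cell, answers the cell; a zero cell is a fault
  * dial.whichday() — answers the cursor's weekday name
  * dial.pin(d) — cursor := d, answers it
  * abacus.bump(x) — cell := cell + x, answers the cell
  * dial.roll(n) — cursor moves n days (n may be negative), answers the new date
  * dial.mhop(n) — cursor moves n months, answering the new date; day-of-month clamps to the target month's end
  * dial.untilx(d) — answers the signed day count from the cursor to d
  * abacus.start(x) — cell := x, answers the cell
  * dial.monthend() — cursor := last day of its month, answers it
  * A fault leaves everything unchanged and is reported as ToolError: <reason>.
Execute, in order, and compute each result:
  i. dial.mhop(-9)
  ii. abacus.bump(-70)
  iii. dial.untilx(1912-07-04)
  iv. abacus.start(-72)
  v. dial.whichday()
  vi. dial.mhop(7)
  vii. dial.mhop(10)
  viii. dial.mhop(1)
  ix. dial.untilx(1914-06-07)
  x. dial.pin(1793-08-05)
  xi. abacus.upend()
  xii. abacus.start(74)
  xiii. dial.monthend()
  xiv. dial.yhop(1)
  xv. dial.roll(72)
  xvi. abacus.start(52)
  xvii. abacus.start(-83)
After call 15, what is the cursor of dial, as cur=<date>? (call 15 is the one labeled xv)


% dial.mhop n→-9
= 1913-02-14
% abacus.bump x→-70
= -70
% dial.untilx d→1912-07-04
= -225
% abacus.start x→-72
= -72
% dial.whichday
= Friday
% dial.mhop n→7
= 1913-09-14
% dial.mhop n→10
= 1914-07-14
% dial.mhop n→1
= 1914-08-14
% dial.untilx d→1914-06-07
= -68
% dial.pin d→1793-08-05
= 1793-08-05
% abacus.upend
= -1/72
% abacus.start x→74
= 74
% dial.monthend
= 1793-08-31
% dial.yhop n→1
= 1794-08-31
% dial.roll n→72
= 1794-11-11
% abacus.start x→52
= 52
% abacus.start x→-83
= -83

Answer: cur=1794-11-11


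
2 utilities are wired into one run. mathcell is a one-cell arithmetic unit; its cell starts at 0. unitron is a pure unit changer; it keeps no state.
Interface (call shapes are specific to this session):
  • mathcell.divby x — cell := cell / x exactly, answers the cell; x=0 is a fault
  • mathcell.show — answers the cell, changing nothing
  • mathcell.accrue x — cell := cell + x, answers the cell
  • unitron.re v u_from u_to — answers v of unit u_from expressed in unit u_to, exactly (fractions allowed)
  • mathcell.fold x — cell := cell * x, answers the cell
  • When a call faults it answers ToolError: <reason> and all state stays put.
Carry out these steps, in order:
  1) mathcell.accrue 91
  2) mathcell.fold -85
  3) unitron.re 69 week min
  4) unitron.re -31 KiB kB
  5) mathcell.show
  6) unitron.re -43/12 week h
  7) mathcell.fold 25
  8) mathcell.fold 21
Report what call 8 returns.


Answer: -4060875

Derivation:
·→ mathcell.accrue(x='91')
·← 91
·→ mathcell.fold(x='-85')
·← -7735
·→ unitron.re(v='69', u_from='week', u_to='min')
·← 695520
·→ unitron.re(v='-31', u_from='KiB', u_to='kB')
·← -3968/125
·→ mathcell.show()
·← -7735
·→ unitron.re(v='-43/12', u_from='week', u_to='h')
·← -602
·→ mathcell.fold(x='25')
·← -193375
·→ mathcell.fold(x='21')
·← -4060875


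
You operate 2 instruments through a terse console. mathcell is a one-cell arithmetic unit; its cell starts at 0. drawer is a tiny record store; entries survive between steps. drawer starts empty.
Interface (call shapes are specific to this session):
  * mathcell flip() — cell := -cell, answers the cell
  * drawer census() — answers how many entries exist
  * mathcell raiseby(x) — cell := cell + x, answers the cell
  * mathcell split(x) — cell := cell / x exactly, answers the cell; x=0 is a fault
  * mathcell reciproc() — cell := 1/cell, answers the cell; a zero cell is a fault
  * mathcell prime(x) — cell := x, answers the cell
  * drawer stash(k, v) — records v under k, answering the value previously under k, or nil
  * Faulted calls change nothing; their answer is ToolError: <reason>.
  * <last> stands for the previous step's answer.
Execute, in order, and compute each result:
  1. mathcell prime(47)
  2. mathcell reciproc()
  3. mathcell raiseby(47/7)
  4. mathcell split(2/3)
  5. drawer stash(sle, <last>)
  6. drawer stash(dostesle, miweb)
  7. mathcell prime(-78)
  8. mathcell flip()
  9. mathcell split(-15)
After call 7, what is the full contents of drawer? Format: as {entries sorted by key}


I invoke mathcell prime using 47, giving 47.
Invoking mathcell reciproc, which returns 1/47.
I use mathcell raiseby using 47/7: 2216/329.
Using mathcell split using 2/3, → 3324/329.
I try drawer stash using sle, <last>, → nil.
Calling drawer stash using dostesle, miweb, and get nil.
Now I run mathcell prime using -78, yielding -78.
I try mathcell flip, yielding 78.
Invoking mathcell split using -15, and see -26/5.

Answer: {dostesle=miweb, sle=3324/329}


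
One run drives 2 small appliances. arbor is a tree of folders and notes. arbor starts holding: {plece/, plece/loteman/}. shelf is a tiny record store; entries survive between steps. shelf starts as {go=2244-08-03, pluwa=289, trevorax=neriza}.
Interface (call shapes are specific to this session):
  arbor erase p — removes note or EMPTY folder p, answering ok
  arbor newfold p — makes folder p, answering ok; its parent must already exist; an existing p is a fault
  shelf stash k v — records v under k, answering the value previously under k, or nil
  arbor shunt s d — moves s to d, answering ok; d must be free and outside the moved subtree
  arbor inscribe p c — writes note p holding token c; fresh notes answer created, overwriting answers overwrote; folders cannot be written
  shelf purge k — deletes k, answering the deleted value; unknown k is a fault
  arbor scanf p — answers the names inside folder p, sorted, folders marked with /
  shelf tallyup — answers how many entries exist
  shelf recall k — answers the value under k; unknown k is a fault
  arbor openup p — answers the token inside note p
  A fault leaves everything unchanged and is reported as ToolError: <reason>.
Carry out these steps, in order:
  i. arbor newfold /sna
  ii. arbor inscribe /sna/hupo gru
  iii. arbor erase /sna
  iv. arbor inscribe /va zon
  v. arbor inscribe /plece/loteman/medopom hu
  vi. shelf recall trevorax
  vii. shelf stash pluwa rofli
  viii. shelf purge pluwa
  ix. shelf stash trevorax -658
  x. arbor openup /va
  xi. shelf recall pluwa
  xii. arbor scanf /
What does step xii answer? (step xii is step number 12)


Answer: [plece/, sna/, va]

Derivation:
I run arbor newfold passing p='/sna', which returns ok.
Calling arbor inscribe passing p='/sna/hupo', c='gru': created.
I call arbor erase passing p='/sna', and observe ToolError: not empty.
Now I run arbor inscribe passing p='/va', c='zon', giving created.
I invoke arbor inscribe passing p='/plece/loteman/medopom', c='hu', yielding created.
Using shelf recall passing k='trevorax', and see neriza.
I run shelf stash passing k='pluwa', v='rofli', and see 289.
I use shelf purge passing k='pluwa', which returns rofli.
Now I run shelf stash passing k='trevorax', v='-658', → neriza.
I call arbor openup passing p='/va', — result: zon.
I try shelf recall passing k='pluwa', and see ToolError: no such key pluwa.
I try arbor scanf passing p='/', — result: [plece/, sna/, va].


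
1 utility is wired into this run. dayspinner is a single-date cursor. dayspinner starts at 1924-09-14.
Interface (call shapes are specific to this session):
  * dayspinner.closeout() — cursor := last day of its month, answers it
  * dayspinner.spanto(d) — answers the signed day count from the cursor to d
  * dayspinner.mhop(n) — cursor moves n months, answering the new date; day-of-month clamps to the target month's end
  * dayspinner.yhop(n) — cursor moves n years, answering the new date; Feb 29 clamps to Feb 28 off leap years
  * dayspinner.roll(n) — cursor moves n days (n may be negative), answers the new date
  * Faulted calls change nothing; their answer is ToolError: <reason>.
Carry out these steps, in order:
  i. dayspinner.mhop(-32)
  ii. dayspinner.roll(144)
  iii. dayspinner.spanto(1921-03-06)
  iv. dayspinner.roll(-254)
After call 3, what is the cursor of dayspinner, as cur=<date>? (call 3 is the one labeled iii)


% 1. dayspinner.mhop(n→-32) == 1922-01-14
% 2. dayspinner.roll(n→144) == 1922-06-07
% 3. dayspinner.spanto(d→1921-03-06) == -458
% 4. dayspinner.roll(n→-254) == 1921-09-26

Answer: cur=1922-06-07


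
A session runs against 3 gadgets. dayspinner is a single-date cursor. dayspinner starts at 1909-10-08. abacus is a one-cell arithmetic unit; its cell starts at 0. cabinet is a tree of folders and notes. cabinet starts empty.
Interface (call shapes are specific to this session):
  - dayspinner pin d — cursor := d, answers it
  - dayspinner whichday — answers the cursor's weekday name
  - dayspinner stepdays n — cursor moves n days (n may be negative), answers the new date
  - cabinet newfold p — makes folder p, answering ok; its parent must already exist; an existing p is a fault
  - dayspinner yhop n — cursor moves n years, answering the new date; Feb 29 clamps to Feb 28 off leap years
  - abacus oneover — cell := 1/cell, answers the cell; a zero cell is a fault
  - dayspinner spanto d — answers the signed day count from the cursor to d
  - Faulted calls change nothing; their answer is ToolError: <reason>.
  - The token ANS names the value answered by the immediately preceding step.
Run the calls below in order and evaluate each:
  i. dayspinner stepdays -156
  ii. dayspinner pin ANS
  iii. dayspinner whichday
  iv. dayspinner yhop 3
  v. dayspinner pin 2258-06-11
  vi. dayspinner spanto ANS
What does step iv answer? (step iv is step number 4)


Answer: 1912-05-05

Derivation:
-> dayspinner stepdays(-156)
<- 1909-05-05
-> dayspinner pin(ANS)
<- 1909-05-05
-> dayspinner whichday()
<- Wednesday
-> dayspinner yhop(3)
<- 1912-05-05
-> dayspinner pin(2258-06-11)
<- 2258-06-11
-> dayspinner spanto(ANS)
<- 0


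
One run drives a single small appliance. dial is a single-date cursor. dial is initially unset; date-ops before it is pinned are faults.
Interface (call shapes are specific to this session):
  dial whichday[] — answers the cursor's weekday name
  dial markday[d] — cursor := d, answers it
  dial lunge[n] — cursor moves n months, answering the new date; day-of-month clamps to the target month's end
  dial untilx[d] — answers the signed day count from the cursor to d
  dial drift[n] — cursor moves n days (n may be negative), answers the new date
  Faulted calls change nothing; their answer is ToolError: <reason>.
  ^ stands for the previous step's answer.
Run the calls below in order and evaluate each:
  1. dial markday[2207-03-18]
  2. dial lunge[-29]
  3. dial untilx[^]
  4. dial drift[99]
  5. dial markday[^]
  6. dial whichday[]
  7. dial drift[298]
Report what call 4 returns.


Answer: 2205-01-25

Derivation:
% dial markday d: 2207-03-18
[out] 2207-03-18
% dial lunge n: -29
[out] 2204-10-18
% dial untilx d: ^
[out] 0
% dial drift n: 99
[out] 2205-01-25
% dial markday d: ^
[out] 2205-01-25
% dial whichday
[out] Friday
% dial drift n: 298
[out] 2205-11-19


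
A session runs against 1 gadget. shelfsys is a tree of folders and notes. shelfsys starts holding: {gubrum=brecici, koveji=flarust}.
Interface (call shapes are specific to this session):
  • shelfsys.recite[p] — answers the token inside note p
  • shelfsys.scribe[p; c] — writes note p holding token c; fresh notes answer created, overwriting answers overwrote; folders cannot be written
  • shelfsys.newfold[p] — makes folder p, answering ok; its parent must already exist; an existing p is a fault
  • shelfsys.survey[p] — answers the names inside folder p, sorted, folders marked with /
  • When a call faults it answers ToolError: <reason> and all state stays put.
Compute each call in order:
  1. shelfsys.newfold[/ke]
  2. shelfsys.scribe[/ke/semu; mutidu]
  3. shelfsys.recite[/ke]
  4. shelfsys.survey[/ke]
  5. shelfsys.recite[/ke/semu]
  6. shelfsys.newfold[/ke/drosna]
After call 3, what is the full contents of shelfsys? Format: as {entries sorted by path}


Answer: {gubrum=brecici, ke/, ke/semu=mutidu, koveji=flarust}

Derivation:
Calling shelfsys.newfold with p=/ke, and observe ok.
I run shelfsys.scribe with p=/ke/semu, c=mutidu, → created.
I call shelfsys.recite with p=/ke, → ToolError: is a directory.
I use shelfsys.survey with p=/ke, yielding [semu].
Calling shelfsys.recite with p=/ke/semu, and see mutidu.
Then shelfsys.newfold with p=/ke/drosna, → ok.


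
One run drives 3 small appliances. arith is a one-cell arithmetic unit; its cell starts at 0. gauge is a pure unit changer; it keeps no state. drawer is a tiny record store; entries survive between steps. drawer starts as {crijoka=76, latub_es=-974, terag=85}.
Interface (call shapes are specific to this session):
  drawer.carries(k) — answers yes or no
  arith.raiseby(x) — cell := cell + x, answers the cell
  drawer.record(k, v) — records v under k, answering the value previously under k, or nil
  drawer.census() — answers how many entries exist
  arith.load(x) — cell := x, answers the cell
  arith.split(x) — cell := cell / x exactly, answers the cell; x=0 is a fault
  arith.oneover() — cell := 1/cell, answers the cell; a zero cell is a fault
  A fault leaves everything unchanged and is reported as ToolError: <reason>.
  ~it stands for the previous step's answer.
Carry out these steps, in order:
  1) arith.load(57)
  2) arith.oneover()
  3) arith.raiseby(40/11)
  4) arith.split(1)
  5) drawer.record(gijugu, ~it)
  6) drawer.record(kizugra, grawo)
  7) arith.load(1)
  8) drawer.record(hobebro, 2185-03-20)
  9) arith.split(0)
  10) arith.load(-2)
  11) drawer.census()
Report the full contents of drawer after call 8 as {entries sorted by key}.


Answer: {crijoka=76, gijugu=2291/627, hobebro=2185-03-20, kizugra=grawo, latub_es=-974, terag=85}

Derivation:
> arith.load 57
[out] 57
> arith.oneover
[out] 1/57
> arith.raiseby 40/11
[out] 2291/627
> arith.split 1
[out] 2291/627
> drawer.record gijugu ~it
[out] nil
> drawer.record kizugra grawo
[out] nil
> arith.load 1
[out] 1
> drawer.record hobebro 2185-03-20
[out] nil
> arith.split 0
[out] ToolError: division by zero
> arith.load -2
[out] -2
> drawer.census
[out] 6


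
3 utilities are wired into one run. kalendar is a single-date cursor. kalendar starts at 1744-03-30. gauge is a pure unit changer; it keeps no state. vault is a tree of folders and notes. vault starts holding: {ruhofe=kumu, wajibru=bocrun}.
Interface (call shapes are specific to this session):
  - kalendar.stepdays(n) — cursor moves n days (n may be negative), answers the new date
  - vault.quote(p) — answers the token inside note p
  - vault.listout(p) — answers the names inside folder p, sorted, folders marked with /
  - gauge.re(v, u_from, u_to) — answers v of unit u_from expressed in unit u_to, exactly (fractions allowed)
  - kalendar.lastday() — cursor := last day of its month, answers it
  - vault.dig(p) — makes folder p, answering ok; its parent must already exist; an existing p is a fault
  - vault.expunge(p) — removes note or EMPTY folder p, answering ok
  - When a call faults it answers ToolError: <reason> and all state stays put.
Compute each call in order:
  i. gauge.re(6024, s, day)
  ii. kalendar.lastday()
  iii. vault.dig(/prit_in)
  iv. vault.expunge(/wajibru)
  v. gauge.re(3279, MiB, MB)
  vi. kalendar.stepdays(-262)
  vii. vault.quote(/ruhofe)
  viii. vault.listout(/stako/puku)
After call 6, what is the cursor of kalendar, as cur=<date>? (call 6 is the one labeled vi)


Answer: cur=1743-07-13

Derivation:
I call re with 6024, s, day, and see 251/3600.
I call lastday, and get 1744-03-31.
I invoke dig with /prit_in, and get ok.
I try expunge with /wajibru, and see ok.
Next I call re with 3279, MiB, MB, giving 53723136/15625.
I call stepdays with -262, yielding 1743-07-13.
I try quote with /ruhofe: kumu.
I run listout with /stako/puku, giving ToolError: not found.


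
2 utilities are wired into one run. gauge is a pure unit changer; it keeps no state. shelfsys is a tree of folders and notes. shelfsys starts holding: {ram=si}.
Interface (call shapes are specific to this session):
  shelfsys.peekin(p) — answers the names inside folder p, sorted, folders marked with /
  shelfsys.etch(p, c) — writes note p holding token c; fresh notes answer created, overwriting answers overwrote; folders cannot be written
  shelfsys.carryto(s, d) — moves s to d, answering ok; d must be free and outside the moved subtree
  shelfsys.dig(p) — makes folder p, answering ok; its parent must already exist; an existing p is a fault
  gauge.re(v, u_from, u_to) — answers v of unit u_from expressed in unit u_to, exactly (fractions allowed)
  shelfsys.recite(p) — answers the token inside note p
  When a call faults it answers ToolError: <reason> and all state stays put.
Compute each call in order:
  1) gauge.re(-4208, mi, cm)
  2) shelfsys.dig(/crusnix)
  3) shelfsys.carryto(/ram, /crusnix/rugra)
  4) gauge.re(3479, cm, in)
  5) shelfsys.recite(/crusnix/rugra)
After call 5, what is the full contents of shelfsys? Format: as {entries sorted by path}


Answer: {crusnix/, crusnix/rugra=si}

Derivation:
Act: gauge.re[-4208; mi; cm]
Obs: -3386059776/5
Act: shelfsys.dig[/crusnix]
Obs: ok
Act: shelfsys.carryto[/ram; /crusnix/rugra]
Obs: ok
Act: gauge.re[3479; cm; in]
Obs: 173950/127
Act: shelfsys.recite[/crusnix/rugra]
Obs: si


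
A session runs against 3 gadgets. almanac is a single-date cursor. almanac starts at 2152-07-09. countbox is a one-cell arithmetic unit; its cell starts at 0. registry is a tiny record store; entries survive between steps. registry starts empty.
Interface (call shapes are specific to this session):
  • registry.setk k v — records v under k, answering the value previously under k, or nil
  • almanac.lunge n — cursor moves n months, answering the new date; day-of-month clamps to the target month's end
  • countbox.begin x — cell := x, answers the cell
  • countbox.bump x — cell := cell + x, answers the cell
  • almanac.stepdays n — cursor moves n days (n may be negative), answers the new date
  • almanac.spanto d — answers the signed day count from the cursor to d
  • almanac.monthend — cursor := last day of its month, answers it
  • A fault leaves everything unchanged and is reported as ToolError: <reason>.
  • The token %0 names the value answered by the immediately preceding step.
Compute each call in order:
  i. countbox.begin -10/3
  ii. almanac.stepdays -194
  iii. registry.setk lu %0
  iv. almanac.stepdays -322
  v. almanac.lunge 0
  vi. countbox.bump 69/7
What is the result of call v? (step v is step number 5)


Answer: 2151-02-09

Derivation:
>>> countbox.begin x='-10/3'
= -10/3
>>> almanac.stepdays n='-194'
= 2151-12-28
>>> registry.setk k='lu' v='%0'
= nil
>>> almanac.stepdays n='-322'
= 2151-02-09
>>> almanac.lunge n='0'
= 2151-02-09
>>> countbox.bump x='69/7'
= 137/21


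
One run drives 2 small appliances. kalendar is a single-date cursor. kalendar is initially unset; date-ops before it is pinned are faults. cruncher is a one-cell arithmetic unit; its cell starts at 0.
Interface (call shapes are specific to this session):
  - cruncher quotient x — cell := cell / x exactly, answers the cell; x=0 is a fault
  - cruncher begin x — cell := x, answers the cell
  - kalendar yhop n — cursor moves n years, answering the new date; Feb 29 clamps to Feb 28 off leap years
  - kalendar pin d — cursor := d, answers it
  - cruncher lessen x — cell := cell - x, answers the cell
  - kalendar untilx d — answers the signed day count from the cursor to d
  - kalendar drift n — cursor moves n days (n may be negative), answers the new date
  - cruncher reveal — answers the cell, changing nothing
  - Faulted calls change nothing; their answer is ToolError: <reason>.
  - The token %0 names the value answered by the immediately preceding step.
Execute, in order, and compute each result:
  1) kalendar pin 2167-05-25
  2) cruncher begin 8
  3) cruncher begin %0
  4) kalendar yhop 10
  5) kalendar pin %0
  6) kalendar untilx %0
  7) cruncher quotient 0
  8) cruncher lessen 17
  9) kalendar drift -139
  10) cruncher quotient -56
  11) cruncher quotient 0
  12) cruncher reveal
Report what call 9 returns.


Answer: 2177-01-06

Derivation:
-> kalendar pin(d→2167-05-25)
<- 2167-05-25
-> cruncher begin(x→8)
<- 8
-> cruncher begin(x→%0)
<- 8
-> kalendar yhop(n→10)
<- 2177-05-25
-> kalendar pin(d→%0)
<- 2177-05-25
-> kalendar untilx(d→%0)
<- 0
-> cruncher quotient(x→0)
<- ToolError: division by zero
-> cruncher lessen(x→17)
<- -9
-> kalendar drift(n→-139)
<- 2177-01-06
-> cruncher quotient(x→-56)
<- 9/56
-> cruncher quotient(x→0)
<- ToolError: division by zero
-> cruncher reveal()
<- 9/56
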